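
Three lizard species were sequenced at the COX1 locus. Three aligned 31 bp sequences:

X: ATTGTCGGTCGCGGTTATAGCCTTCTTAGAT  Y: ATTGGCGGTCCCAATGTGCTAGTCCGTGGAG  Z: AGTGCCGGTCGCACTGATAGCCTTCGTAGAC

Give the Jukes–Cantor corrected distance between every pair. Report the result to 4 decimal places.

d(X,Y) = 0.7771, d(X,Z) = 0.2687, d(Y,Z) = 0.6143

X–Y: 15/31 sites differ → p ≈ 0.483871, d = −0.75 ln(1 − 0.645161) = 0.777068 ≈ 0.7771.
X–Z: 7/31 sites differ → p ≈ 0.225806, d = −0.75 ln(1 − 0.301075) = 0.268659 ≈ 0.2687.
Y–Z: 13/31 sites differ → p ≈ 0.419355, d = −0.75 ln(1 − 0.55914) = 0.614271 ≈ 0.6143.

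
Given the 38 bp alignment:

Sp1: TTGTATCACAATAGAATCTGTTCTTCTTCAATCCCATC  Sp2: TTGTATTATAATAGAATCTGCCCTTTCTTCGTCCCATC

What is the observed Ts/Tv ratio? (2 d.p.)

Transitions are A↔G and C↔T; transversions are all other mismatches.
Transitions: 8. Transversions: 1.
R = 8/1 = 8.00.

8.00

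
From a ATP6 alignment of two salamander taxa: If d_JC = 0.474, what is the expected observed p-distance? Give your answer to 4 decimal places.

p = (3/4)(1 − e^(−4d/3)) = 0.75 × (1 − e^(-0.632)) = 0.75 × (1 − 0.531528) = 0.351354.

0.3514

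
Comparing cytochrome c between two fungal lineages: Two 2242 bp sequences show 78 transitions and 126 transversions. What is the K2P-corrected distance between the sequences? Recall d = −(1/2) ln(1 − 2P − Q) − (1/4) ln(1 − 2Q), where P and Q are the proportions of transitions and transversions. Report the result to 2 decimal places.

0.10

P = 78/2242 ≈ 0.03479 and Q = 126/2242 ≈ 0.0562.
Under the Kimura two-parameter model, d = −½ ln(1 − 2P − Q) − ¼ ln(1 − 2Q).
1 − 2P − Q = 0.87422, giving −½ ln(0.87422) = 0.067212.
1 − 2Q = 0.8876, giving −¼ ln(0.8876) = 0.029809.
d = 0.067212 + 0.029809 = 0.097021.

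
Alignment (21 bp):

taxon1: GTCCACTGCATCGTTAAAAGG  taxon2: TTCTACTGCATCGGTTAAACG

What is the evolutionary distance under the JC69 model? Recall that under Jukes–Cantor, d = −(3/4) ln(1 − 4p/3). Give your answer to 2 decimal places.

0.29

The sequences differ at 5 of 21 sites (1, 4, 14, 16, 20), so p = 5/21 ≈ 0.238095.
d = −(3/4) ln(1 − 4p/3) = −0.75 ln(1 − 0.31746) = −0.75 ln(0.68254)
  = −0.75 × (-0.381934) = 0.286451 substitutions/site.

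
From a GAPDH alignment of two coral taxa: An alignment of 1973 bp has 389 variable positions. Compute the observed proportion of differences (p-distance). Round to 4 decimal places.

0.1972

p = 389/1973 = 0.197161… ≈ 0.1972 (to 4 d.p.).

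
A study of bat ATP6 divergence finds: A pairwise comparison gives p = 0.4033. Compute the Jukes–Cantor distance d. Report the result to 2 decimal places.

d = −(3/4) ln(1 − 4p/3) = −0.75 ln(1 − 0.537733) = −0.75 ln(0.462267)
  = −0.75 × (-0.771613) = 0.578710 substitutions/site.

0.58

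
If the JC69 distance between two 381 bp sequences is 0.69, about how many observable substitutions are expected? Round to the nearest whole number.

Invert JC69: p = (3/4)(1 − e^(−4d/3)) = 0.75 × (1 − e^(-0.92)) = 0.75 × (1 − 0.398519) = 0.451111.
Expected differing sites = pL ≈ 0.451111 × 381 = 171.873291 ≈ 172.

172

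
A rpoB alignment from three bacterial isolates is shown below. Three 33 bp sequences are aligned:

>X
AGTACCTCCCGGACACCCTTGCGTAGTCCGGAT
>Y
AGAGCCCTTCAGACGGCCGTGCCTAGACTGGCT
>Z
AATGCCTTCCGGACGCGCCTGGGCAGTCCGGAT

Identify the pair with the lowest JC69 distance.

X and Z

X–Y: 13/33 differ, p = 0.394, d = 0.559.
X–Z: 8/33 differ, p = 0.242, d = 0.293.
Y–Z: 14/33 differ, p = 0.424, d = 0.625.
The smallest distance is between X and Z.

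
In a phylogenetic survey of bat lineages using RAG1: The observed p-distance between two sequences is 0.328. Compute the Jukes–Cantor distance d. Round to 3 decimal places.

d = −(3/4) ln(1 − 4p/3) = −0.75 ln(1 − 0.437333) = −0.75 ln(0.562667)
  = −0.75 × (-0.575067) = 0.431300 substitutions/site.

0.431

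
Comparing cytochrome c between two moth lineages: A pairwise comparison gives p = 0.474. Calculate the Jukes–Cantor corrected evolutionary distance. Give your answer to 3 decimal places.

0.750

d = −(3/4) ln(1 − 4p/3) = −0.75 ln(1 − 0.632) = −0.75 ln(0.368)
  = −0.75 × (-0.999672) = 0.749754 substitutions/site.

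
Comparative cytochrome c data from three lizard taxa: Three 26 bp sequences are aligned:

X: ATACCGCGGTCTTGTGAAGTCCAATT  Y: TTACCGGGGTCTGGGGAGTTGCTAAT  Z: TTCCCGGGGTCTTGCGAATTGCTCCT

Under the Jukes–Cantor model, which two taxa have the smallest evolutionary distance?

Y and Z

X–Y: 9/26 differ, p = 0.346, d = 0.464.
X–Z: 9/26 differ, p = 0.346, d = 0.464.
Y–Z: 6/26 differ, p = 0.231, d = 0.276.
The smallest distance is between Y and Z.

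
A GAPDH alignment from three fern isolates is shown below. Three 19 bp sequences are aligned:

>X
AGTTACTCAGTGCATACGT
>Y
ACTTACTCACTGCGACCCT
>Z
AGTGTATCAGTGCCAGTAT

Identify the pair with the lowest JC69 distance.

X and Y

X–Y: 6/19 differ, p = 0.316, d = 0.410.
X–Z: 8/19 differ, p = 0.421, d = 0.618.
Y–Z: 9/19 differ, p = 0.474, d = 0.749.
The smallest distance is between X and Y.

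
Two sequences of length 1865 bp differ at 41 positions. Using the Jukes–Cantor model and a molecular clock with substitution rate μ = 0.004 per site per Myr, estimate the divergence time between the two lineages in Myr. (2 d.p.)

p = 41/1865 ≈ 0.021984.
d = −(3/4) ln(1 − 4p/3) = −0.75 ln(1 − 0.029312) = −0.75 ln(0.970688)
  = −0.75 × (-0.029750) = 0.022313 substitutions/site.
Under a molecular clock d = 2μt, so t = d/(2μ) = 0.022313 / (2 × 0.004) = 2.79 Myr.

2.79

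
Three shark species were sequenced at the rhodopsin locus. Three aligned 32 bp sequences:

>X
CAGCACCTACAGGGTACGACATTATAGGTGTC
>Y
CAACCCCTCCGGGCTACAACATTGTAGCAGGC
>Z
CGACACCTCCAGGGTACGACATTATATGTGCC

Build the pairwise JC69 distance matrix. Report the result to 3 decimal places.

X–Y: 10/32 sites differ → p = 0.3125, d = −0.75 ln(1 − 0.416667) = 0.404248 ≈ 0.404.
X–Z: 5/32 sites differ → p = 0.15625, d = −0.75 ln(1 − 0.208333) = 0.175211 ≈ 0.175.
Y–Z: 10/32 sites differ → p = 0.3125, d = −0.75 ln(1 − 0.416667) = 0.404248 ≈ 0.404.

d(X,Y) = 0.404, d(X,Z) = 0.175, d(Y,Z) = 0.404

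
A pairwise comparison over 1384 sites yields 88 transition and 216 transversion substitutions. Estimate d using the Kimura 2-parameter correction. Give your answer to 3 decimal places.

0.260

P = 88/1384 ≈ 0.063584 and Q = 216/1384 ≈ 0.156069.
Under the Kimura two-parameter model, d = −½ ln(1 − 2P − Q) − ¼ ln(1 − 2Q).
1 − 2P − Q = 0.716763, giving −½ ln(0.716763) = 0.166505.
1 − 2Q = 0.687862, giving −¼ ln(0.687862) = 0.093542.
d = 0.166505 + 0.093542 = 0.260047.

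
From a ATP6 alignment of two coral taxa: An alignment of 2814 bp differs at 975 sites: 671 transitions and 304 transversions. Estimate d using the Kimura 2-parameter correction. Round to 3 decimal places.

0.501

P = 671/2814 ≈ 0.238451 and Q = 304/2814 ≈ 0.108031.
Under the Kimura two-parameter model, d = −½ ln(1 − 2P − Q) − ¼ ln(1 − 2Q).
1 − 2P − Q = 0.415067, giving −½ ln(0.415067) = 0.439658.
1 − 2Q = 0.783938, giving −¼ ln(0.783938) = 0.060856.
d = 0.439658 + 0.060856 = 0.500514.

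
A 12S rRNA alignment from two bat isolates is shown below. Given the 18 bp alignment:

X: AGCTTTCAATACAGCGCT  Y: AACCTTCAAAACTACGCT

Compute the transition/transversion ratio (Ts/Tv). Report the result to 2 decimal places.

Transitions are A↔G and C↔T; transversions are all other mismatches.
Transitions: 3. Transversions: 2.
R = 3/2 = 1.50.

1.50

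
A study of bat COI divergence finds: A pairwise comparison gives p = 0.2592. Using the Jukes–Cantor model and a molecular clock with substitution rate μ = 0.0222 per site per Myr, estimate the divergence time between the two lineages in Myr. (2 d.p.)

7.16

d = −(3/4) ln(1 − 4p/3) = −0.75 ln(1 − 0.3456) = −0.75 ln(0.6544)
  = −0.75 × (-0.424036) = 0.318027 substitutions/site.
Under a molecular clock d = 2μt, so t = d/(2μ) = 0.318027 / (2 × 0.0222) = 7.16 Myr.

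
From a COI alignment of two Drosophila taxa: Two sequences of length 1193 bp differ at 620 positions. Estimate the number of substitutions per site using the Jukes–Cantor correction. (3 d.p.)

0.886

p = 620/1193 ≈ 0.519698.
d = −(3/4) ln(1 − 4p/3) = −0.75 ln(1 − 0.692931) = −0.75 ln(0.307069)
  = −0.75 × (-1.180683) = 0.885512 substitutions/site.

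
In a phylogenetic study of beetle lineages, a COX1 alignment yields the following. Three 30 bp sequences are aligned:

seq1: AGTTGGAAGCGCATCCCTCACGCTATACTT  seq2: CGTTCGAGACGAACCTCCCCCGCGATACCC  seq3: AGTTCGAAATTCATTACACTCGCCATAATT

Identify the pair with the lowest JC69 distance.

seq1 and seq3

seq1–seq2: 12/30 differ, p = 0.400, d = 0.572.
seq1–seq3: 10/30 differ, p = 0.333, d = 0.441.
seq2–seq3: 14/30 differ, p = 0.467, d = 0.730.
The smallest distance is between seq1 and seq3.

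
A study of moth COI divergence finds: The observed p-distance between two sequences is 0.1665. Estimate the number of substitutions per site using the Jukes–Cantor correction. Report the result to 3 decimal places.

d = −(3/4) ln(1 − 4p/3) = −0.75 ln(1 − 0.222) = −0.75 ln(0.778)
  = −0.75 × (-0.251029) = 0.188272 substitutions/site.

0.188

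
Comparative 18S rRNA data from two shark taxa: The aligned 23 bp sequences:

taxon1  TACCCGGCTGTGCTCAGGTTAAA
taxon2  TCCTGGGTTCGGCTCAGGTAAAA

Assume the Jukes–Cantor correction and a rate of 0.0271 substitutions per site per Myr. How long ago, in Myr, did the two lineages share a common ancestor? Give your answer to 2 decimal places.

7.20

The sequences differ at 7 of 23 sites (2, 4, 5, 8, 10, 11, 20), so p = 7/23 ≈ 0.304348.
d = −(3/4) ln(1 − 4p/3) = −0.75 ln(1 − 0.405797) = −0.75 ln(0.594203)
  = −0.75 × (-0.520534) = 0.390401 substitutions/site.
Under a molecular clock d = 2μt, so t = d/(2μ) = 0.390401 / (2 × 0.0271) = 7.20 Myr.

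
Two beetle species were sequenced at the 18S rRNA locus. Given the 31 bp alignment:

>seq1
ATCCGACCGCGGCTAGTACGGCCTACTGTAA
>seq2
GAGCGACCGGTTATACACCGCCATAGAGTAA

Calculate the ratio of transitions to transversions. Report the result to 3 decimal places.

Transitions are A↔G and C↔T; transversions are all other mismatches.
Transitions: 1. Transversions: 13.
R = 1/13 = 0.076923… ≈ 0.077 (to 3 d.p.).

0.077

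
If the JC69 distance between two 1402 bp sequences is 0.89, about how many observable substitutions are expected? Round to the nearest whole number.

Invert JC69: p = (3/4)(1 − e^(−4d/3)) = 0.75 × (1 − e^(-1.186667)) = 0.75 × (1 − 0.305237) = 0.521072.
Expected differing sites = pL ≈ 0.521072 × 1402 = 730.542944 ≈ 731.

731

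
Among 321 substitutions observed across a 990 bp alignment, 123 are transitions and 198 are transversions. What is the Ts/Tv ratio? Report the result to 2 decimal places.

0.62

R = 123/198 = 0.621212… ≈ 0.62 (to 2 d.p.).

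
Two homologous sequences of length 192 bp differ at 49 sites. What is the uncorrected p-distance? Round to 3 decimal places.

0.255

p = 49/192 = 0.255208… ≈ 0.255 (to 3 d.p.).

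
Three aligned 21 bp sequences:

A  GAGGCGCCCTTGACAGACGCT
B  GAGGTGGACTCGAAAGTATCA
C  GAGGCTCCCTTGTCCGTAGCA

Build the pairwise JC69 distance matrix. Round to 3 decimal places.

d(A,B) = 0.635, d(A,C) = 0.360, d(B,C) = 0.635

A–B: 9/21 sites differ → p ≈ 0.428571, d = −0.75 ln(1 − 0.571428) = 0.635472 ≈ 0.635.
A–C: 6/21 sites differ → p ≈ 0.285714, d = −0.75 ln(1 − 0.380952) = 0.359679 ≈ 0.360.
B–C: 9/21 sites differ → p ≈ 0.428571, d = −0.75 ln(1 − 0.571428) = 0.635472 ≈ 0.635.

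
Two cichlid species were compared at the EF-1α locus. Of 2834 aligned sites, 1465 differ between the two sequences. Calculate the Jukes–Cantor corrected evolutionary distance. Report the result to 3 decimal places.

0.877

p = 1465/2834 ≈ 0.516937.
d = −(3/4) ln(1 − 4p/3) = −0.75 ln(1 − 0.689249) = −0.75 ln(0.310751)
  = −0.75 × (-1.168763) = 0.876572 substitutions/site.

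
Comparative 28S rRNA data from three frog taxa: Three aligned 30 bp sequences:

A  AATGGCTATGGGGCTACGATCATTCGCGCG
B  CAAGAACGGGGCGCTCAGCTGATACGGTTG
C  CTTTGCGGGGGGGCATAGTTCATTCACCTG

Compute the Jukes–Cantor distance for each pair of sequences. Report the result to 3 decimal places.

A–B: 16/30 sites differ → p ≈ 0.533333, d = −0.75 ln(1 − 0.711111) = 0.931285 ≈ 0.931.
A–C: 13/30 sites differ → p ≈ 0.433333, d = −0.75 ln(1 − 0.577777) = 0.646666 ≈ 0.647.
B–C: 15/30 sites differ → p = 0.5, d = −0.75 ln(1 − 0.666667) = 0.823960 ≈ 0.824.

d(A,B) = 0.931, d(A,C) = 0.647, d(B,C) = 0.824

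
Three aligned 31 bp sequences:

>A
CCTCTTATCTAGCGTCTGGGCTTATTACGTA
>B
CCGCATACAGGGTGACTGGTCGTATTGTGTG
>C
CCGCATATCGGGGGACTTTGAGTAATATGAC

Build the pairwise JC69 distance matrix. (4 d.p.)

A–B: 13/31 sites differ → p ≈ 0.419355, d = −0.75 ln(1 − 0.55914) = 0.614271 ≈ 0.6143.
A–C: 14/31 sites differ → p ≈ 0.451613, d = −0.75 ln(1 − 0.602151) = 0.691262 ≈ 0.6913.
B–C: 11/31 sites differ → p ≈ 0.354839, d = −0.75 ln(1 − 0.473119) = 0.480585 ≈ 0.4806.

d(A,B) = 0.6143, d(A,C) = 0.6913, d(B,C) = 0.4806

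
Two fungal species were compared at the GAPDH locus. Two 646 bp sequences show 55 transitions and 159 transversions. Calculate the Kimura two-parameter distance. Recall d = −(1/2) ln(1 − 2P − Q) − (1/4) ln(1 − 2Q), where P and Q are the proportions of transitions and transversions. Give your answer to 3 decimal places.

P = 55/646 ≈ 0.085139 and Q = 159/646 ≈ 0.24613.
Under the Kimura two-parameter model, d = −½ ln(1 − 2P − Q) − ¼ ln(1 − 2Q).
1 − 2P − Q = 0.583592, giving −½ ln(0.583592) = 0.269277.
1 − 2Q = 0.50774, giving −¼ ln(0.50774) = 0.169446.
d = 0.269277 + 0.169446 = 0.438723.

0.439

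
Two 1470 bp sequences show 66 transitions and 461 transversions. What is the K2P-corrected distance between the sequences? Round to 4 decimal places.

P = 66/1470 ≈ 0.044898 and Q = 461/1470 ≈ 0.313605.
Under the Kimura two-parameter model, d = −½ ln(1 − 2P − Q) − ¼ ln(1 − 2Q).
1 − 2P − Q = 0.596599, giving −½ ln(0.596599) = 0.258255.
1 − 2Q = 0.37279, giving −¼ ln(0.37279) = 0.246685.
d = 0.258255 + 0.246685 = 0.504940.

0.5049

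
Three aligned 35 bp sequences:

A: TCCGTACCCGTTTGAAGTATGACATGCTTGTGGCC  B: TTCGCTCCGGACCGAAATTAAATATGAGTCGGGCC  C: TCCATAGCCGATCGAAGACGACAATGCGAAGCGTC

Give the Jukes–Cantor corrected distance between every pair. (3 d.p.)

A–B: 16/35 sites differ → p ≈ 0.457143, d = −0.75 ln(1 − 0.609524) = 0.705292 ≈ 0.705.
A–C: 16/35 sites differ → p ≈ 0.457143, d = −0.75 ln(1 − 0.609524) = 0.705292 ≈ 0.705.
B–C: 18/35 sites differ → p ≈ 0.514286, d = −0.75 ln(1 − 0.685715) = 0.868091 ≈ 0.868.

d(A,B) = 0.705, d(A,C) = 0.705, d(B,C) = 0.868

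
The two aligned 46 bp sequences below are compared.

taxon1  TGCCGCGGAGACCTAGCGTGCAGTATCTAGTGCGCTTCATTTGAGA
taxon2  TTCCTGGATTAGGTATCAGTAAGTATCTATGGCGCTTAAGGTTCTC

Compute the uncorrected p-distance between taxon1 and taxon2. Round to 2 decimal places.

The sequences differ at 22 of 46 positions.
p = 22/46 = 0.478260… ≈ 0.48 (to 2 d.p.).

0.48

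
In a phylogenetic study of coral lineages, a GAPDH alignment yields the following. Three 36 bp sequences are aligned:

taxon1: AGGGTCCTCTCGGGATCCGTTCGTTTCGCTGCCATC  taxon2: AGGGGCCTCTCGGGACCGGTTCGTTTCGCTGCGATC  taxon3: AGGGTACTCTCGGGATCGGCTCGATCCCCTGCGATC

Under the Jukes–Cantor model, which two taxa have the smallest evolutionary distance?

taxon1 and taxon2

taxon1–taxon2: 4/36 differ, p = 0.111, d = 0.120.
taxon1–taxon3: 7/36 differ, p = 0.194, d = 0.225.
taxon2–taxon3: 7/36 differ, p = 0.194, d = 0.225.
The smallest distance is between taxon1 and taxon2.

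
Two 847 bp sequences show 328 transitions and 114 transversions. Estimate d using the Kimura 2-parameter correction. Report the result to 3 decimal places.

1.277

P = 328/847 ≈ 0.387249 and Q = 114/847 ≈ 0.134593.
Under the Kimura two-parameter model, d = −½ ln(1 − 2P − Q) − ¼ ln(1 − 2Q).
1 − 2P − Q = 0.090909, giving −½ ln(0.090909) = 1.198948.
1 − 2Q = 0.730814, giving −¼ ln(0.730814) = 0.078399.
d = 1.198948 + 0.078399 = 1.277347.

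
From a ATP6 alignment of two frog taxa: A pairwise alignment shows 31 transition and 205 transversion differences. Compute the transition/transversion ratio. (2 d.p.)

0.15

R = 31/205 = 0.151219… ≈ 0.15 (to 2 d.p.).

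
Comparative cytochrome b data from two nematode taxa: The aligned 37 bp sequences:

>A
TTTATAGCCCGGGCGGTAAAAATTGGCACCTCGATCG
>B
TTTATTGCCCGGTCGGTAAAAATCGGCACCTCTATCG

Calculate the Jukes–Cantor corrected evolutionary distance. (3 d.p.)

The sequences differ at 4 of 37 sites (6, 13, 24, 33), so p = 4/37 ≈ 0.108108.
d = −(3/4) ln(1 − 4p/3) = −0.75 ln(1 − 0.144144) = −0.75 ln(0.855856)
  = −0.75 × (-0.155653) = 0.116740 substitutions/site.

0.117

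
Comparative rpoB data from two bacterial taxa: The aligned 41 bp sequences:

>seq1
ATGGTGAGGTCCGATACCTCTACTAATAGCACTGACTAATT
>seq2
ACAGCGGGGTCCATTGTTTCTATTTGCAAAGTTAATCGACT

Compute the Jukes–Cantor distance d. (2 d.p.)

The sequences differ at 22 of 41 sites, so p = 22/41 ≈ 0.536585.
d = −(3/4) ln(1 − 4p/3) = −0.75 ln(1 − 0.715447) = −0.75 ln(0.284553)
  = −0.75 × (-1.256836) = 0.942627 substitutions/site.

0.94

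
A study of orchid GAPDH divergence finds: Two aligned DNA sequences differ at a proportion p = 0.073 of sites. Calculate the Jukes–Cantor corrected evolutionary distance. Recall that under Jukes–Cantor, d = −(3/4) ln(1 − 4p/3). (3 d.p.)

0.077

d = −(3/4) ln(1 − 4p/3) = −0.75 ln(1 − 0.097333) = −0.75 ln(0.902667)
  = −0.75 × (-0.102402) = 0.076802 substitutions/site.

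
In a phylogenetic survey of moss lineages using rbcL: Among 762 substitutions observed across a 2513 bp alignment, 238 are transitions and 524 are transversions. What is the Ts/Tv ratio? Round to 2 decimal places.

R = 238/524 = 0.454198… ≈ 0.45 (to 2 d.p.).

0.45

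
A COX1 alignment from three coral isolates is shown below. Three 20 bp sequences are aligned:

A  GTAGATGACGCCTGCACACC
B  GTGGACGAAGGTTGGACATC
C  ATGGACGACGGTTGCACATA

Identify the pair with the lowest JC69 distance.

B and C

A–B: 7/20 differ, p = 0.350, d = 0.471.
A–C: 7/20 differ, p = 0.350, d = 0.471.
B–C: 4/20 differ, p = 0.200, d = 0.233.
The smallest distance is between B and C.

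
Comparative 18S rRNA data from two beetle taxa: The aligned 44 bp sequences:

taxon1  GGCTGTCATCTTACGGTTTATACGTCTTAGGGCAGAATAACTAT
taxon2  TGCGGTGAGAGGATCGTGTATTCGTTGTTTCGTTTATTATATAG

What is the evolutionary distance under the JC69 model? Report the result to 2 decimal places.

The sequences differ at 23 of 44 sites, so p = 23/44 ≈ 0.522727.
d = −(3/4) ln(1 − 4p/3) = −0.75 ln(1 − 0.696969) = −0.75 ln(0.303031)
  = −0.75 × (-1.193920) = 0.895440 substitutions/site.

0.90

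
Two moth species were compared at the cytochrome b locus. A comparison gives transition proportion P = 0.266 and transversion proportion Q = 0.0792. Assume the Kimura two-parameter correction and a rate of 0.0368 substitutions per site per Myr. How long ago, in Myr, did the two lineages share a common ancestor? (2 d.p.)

Under the Kimura two-parameter model, d = −½ ln(1 − 2P − Q) − ¼ ln(1 − 2Q).
1 − 2P − Q = 0.3888, giving −½ ln(0.3888) = 0.472345.
1 − 2Q = 0.8416, giving −¼ ln(0.8416) = 0.043113.
d = 0.472345 + 0.043113 = 0.515458.
Under a molecular clock d = 2μt, so t = d/(2μ) = 0.515458 / (2 × 0.0368) = 7.00 Myr.

7.00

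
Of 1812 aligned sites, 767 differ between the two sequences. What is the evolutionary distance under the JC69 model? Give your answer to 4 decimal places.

p = 767/1812 ≈ 0.423289.
d = −(3/4) ln(1 − 4p/3) = −0.75 ln(1 − 0.564385) = −0.75 ln(0.435615)
  = −0.75 × (-0.830996) = 0.623247 substitutions/site.

0.6232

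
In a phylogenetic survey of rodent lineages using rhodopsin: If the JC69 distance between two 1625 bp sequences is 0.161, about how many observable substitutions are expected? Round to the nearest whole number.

235

Invert JC69: p = (3/4)(1 − e^(−4d/3)) = 0.75 × (1 − e^(-0.214667)) = 0.75 × (1 − 0.806810) = 0.144893.
Expected differing sites = pL ≈ 0.144893 × 1625 = 235.451125 ≈ 235.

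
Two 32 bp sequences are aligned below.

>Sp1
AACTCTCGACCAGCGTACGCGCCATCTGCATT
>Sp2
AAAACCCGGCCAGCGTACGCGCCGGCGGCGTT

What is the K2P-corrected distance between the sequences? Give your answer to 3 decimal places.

0.307

Of 32 sites, 4 differences are transitions and 4 are transversions, so P = 4/32 = 0.125 and Q = 4/32 = 0.125.
Under the Kimura two-parameter model, d = −½ ln(1 − 2P − Q) − ¼ ln(1 − 2Q).
1 − 2P − Q = 0.625, giving −½ ln(0.625) = 0.235002.
1 − 2Q = 0.75, giving −¼ ln(0.75) = 0.071921.
d = 0.235002 + 0.071921 = 0.306923.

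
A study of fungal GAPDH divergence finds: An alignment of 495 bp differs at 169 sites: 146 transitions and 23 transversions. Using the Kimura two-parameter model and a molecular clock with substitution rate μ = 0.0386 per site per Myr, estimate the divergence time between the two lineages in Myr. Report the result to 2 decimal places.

P = 146/495 ≈ 0.294949 and Q = 23/495 ≈ 0.046465.
Under the Kimura two-parameter model, d = −½ ln(1 − 2P − Q) − ¼ ln(1 − 2Q).
1 − 2P − Q = 0.363637, giving −½ ln(0.363637) = 0.505800.
1 − 2Q = 0.90707, giving −¼ ln(0.90707) = 0.024384.
d = 0.505800 + 0.024384 = 0.530184.
Under a molecular clock d = 2μt, so t = d/(2μ) = 0.530184 / (2 × 0.0386) = 6.87 Myr.

6.87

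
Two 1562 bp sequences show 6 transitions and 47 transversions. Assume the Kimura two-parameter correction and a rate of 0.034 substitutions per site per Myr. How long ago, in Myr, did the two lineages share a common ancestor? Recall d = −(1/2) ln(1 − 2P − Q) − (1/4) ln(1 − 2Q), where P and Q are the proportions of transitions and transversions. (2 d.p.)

0.51

P = 6/1562 ≈ 0.003841 and Q = 47/1562 ≈ 0.03009.
Under the Kimura two-parameter model, d = −½ ln(1 − 2P − Q) − ¼ ln(1 − 2Q).
1 − 2P − Q = 0.962228, giving −½ ln(0.962228) = 0.019252.
1 − 2Q = 0.93982, giving −¼ ln(0.93982) = 0.015517.
d = 0.019252 + 0.015517 = 0.034769.
Under a molecular clock d = 2μt, so t = d/(2μ) = 0.034769 / (2 × 0.034) = 0.51 Myr.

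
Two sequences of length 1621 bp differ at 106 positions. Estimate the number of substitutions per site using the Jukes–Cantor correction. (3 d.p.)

p = 106/1621 ≈ 0.065392.
d = −(3/4) ln(1 − 4p/3) = −0.75 ln(1 − 0.087189) = −0.75 ln(0.912811)
  = −0.75 × (-0.091226) = 0.068420 substitutions/site.

0.068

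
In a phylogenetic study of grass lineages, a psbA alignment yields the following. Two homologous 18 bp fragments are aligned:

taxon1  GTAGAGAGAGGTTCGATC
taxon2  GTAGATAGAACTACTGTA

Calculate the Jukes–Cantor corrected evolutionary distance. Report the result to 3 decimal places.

The sequences differ at 7 of 18 sites (6, 10, 11, 13, 15, 16, 18), so p = 7/18 ≈ 0.388889.
d = −(3/4) ln(1 − 4p/3) = −0.75 ln(1 − 0.518519) = −0.75 ln(0.481481)
  = −0.75 × (-0.730889) = 0.548167 substitutions/site.

0.548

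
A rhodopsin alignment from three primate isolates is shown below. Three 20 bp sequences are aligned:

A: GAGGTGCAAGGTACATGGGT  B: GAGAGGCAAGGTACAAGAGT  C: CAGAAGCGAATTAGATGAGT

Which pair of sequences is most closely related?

A and B

A–B: 4/20 differ, p = 0.200, d = 0.233.
A–C: 8/20 differ, p = 0.400, d = 0.572.
B–C: 7/20 differ, p = 0.350, d = 0.471.
The smallest distance is between A and B.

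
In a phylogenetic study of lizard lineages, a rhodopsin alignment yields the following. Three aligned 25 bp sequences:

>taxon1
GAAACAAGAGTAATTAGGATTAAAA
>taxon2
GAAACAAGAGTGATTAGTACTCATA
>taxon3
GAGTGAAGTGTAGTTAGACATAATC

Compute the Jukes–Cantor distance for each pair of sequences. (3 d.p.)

d(taxon1,taxon2) = 0.233, d(taxon1,taxon3) = 0.572, d(taxon2,taxon3) = 0.663

taxon1–taxon2: 5/25 sites differ → p = 0.2, d = −0.75 ln(1 − 0.266667) = 0.232617 ≈ 0.233.
taxon1–taxon3: 10/25 sites differ → p = 0.4, d = −0.75 ln(1 − 0.533333) = 0.571605 ≈ 0.572.
taxon2–taxon3: 11/25 sites differ → p = 0.44, d = −0.75 ln(1 − 0.586667) = 0.662626 ≈ 0.663.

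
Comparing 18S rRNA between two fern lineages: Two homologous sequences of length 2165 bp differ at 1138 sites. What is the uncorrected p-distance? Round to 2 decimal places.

0.53

p = 1138/2165 = 0.525635… ≈ 0.53 (to 2 d.p.).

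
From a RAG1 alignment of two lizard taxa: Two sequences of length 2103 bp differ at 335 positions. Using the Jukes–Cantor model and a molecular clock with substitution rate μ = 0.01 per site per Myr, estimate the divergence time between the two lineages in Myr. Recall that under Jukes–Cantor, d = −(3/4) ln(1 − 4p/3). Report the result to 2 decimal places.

p = 335/2103 ≈ 0.159296.
d = −(3/4) ln(1 − 4p/3) = −0.75 ln(1 − 0.212395) = −0.75 ln(0.787605)
  = −0.75 × (-0.238759) = 0.179069 substitutions/site.
Under a molecular clock d = 2μt, so t = d/(2μ) = 0.179069 / (2 × 0.01) = 8.95 Myr.

8.95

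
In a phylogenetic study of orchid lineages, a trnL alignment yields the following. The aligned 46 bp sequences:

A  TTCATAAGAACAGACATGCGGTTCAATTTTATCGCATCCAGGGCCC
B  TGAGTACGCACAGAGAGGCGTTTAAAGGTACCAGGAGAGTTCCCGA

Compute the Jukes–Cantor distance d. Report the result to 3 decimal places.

The sequences differ at 25 of 46 sites, so p = 25/46 ≈ 0.543478.
d = −(3/4) ln(1 − 4p/3) = −0.75 ln(1 − 0.724637) = −0.75 ln(0.275363)
  = −0.75 × (-1.289665) = 0.967249 substitutions/site.

0.967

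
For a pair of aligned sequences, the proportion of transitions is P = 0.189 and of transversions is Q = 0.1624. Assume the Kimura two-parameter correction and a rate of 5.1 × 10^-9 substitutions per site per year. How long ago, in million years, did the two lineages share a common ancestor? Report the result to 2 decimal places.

Under the Kimura two-parameter model, d = −½ ln(1 − 2P − Q) − ¼ ln(1 − 2Q).
1 − 2P − Q = 0.4596, giving −½ ln(0.4596) = 0.388699.
1 − 2Q = 0.6752, giving −¼ ln(0.6752) = 0.098187.
d = 0.388699 + 0.098187 = 0.486886.
Under a molecular clock d = 2μt, so t = d/(2μ) = 0.486886 / (2 × 5.1 × 10^-9) = 47.73 million years.

47.73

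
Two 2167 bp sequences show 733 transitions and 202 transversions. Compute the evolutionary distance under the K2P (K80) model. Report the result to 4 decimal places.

0.7858

P = 733/2167 ≈ 0.338256 and Q = 202/2167 ≈ 0.093216.
Under the Kimura two-parameter model, d = −½ ln(1 − 2P − Q) − ¼ ln(1 − 2Q).
1 − 2P − Q = 0.230272, giving −½ ln(0.230272) = 0.734247.
1 − 2Q = 0.813568, giving −¼ ln(0.813568) = 0.051581.
d = 0.734247 + 0.051581 = 0.785828.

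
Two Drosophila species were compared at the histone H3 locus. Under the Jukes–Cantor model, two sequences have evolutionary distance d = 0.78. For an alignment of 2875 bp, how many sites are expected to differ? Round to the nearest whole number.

Invert JC69: p = (3/4)(1 − e^(−4d/3)) = 0.75 × (1 − e^(-1.04)) = 0.75 × (1 − 0.353455) = 0.484909.
Expected differing sites = pL ≈ 0.484909 × 2875 = 1394.113375 ≈ 1394.

1394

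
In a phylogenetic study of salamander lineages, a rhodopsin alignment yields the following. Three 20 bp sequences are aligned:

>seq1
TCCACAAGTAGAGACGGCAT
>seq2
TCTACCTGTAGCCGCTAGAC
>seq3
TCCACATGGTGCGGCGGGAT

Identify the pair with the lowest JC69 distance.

seq1–seq2: 10/20 differ, p = 0.500, d = 0.824.
seq1–seq3: 6/20 differ, p = 0.300, d = 0.383.
seq2–seq3: 8/20 differ, p = 0.400, d = 0.572.
The smallest distance is between seq1 and seq3.

seq1 and seq3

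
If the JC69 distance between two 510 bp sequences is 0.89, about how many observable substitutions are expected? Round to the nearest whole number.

266

Invert JC69: p = (3/4)(1 − e^(−4d/3)) = 0.75 × (1 − e^(-1.186667)) = 0.75 × (1 − 0.305237) = 0.521072.
Expected differing sites = pL ≈ 0.521072 × 510 = 265.74672 ≈ 266.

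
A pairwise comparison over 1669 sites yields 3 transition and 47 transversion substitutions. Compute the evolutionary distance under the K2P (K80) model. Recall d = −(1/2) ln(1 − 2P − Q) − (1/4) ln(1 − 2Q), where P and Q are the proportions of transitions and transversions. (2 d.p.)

P = 3/1669 ≈ 0.001797 and Q = 47/1669 ≈ 0.028161.
Under the Kimura two-parameter model, d = −½ ln(1 − 2P − Q) − ¼ ln(1 − 2Q).
1 − 2P − Q = 0.968245, giving −½ ln(0.968245) = 0.016135.
1 − 2Q = 0.943678, giving −¼ ln(0.943678) = 0.014493.
d = 0.016135 + 0.014493 = 0.030628.

0.03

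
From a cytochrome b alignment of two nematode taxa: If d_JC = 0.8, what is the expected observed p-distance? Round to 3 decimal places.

0.492

p = (3/4)(1 − e^(−4d/3)) = 0.75 × (1 − e^(-1.066667)) = 0.75 × (1 − 0.344154) = 0.491885.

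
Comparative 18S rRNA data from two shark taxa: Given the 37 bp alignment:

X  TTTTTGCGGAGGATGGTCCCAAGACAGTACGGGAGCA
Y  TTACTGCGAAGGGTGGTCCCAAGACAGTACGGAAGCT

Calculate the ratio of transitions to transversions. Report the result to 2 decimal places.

Transitions are A↔G and C↔T; transversions are all other mismatches.
Transitions: 4. Transversions: 2.
R = 4/2 = 2.00.

2.00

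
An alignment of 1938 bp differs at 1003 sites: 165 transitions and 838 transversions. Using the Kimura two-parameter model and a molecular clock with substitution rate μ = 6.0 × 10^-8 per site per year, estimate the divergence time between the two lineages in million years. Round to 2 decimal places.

8.01

P = 165/1938 ≈ 0.085139 and Q = 838/1938 ≈ 0.432405.
Under the Kimura two-parameter model, d = −½ ln(1 − 2P − Q) − ¼ ln(1 − 2Q).
1 − 2P − Q = 0.397317, giving −½ ln(0.397317) = 0.461510.
1 − 2Q = 0.13519, giving −¼ ln(0.13519) = 0.500269.
d = 0.461510 + 0.500269 = 0.961779.
Under a molecular clock d = 2μt, so t = d/(2μ) = 0.961779 / (2 × 6.0 × 10^-8) = 8.01 million years.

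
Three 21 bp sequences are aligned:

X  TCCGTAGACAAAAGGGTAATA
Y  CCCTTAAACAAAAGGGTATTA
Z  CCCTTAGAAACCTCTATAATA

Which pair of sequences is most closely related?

X–Y: 4/21 differ, p = 0.190, d = 0.220.
X–Z: 9/21 differ, p = 0.429, d = 0.635.
Y–Z: 9/21 differ, p = 0.429, d = 0.635.
The smallest distance is between X and Y.

X and Y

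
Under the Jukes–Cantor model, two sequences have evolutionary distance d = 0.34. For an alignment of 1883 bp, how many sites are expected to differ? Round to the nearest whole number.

515

Invert JC69: p = (3/4)(1 − e^(−4d/3)) = 0.75 × (1 − e^(-0.453333)) = 0.75 × (1 − 0.635506) = 0.273371.
Expected differing sites = pL ≈ 0.273371 × 1883 = 514.757593 ≈ 515.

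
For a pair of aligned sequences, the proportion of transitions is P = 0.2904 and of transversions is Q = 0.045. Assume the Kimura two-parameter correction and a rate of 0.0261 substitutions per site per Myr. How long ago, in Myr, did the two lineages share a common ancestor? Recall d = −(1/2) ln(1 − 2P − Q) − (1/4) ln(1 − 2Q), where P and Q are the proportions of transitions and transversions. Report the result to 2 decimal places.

Under the Kimura two-parameter model, d = −½ ln(1 − 2P − Q) − ¼ ln(1 − 2Q).
1 − 2P − Q = 0.3742, giving −½ ln(0.3742) = 0.491482.
1 − 2Q = 0.91, giving −¼ ln(0.91) = 0.023578.
d = 0.491482 + 0.023578 = 0.515060.
Under a molecular clock d = 2μt, so t = d/(2μ) = 0.515060 / (2 × 0.0261) = 9.87 Myr.

9.87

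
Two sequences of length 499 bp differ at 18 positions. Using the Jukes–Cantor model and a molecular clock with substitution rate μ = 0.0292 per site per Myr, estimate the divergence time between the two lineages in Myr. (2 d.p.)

p = 18/499 ≈ 0.036072.
d = −(3/4) ln(1 − 4p/3) = −0.75 ln(1 − 0.048096) = −0.75 ln(0.951904)
  = −0.75 × (-0.049291) = 0.036968 substitutions/site.
Under a molecular clock d = 2μt, so t = d/(2μ) = 0.036968 / (2 × 0.0292) = 0.63 Myr.

0.63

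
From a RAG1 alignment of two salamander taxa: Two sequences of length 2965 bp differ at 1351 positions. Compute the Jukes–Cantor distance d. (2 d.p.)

p = 1351/2965 ≈ 0.455649.
d = −(3/4) ln(1 − 4p/3) = −0.75 ln(1 − 0.607532) = −0.75 ln(0.392468)
  = −0.75 × (-0.935300) = 0.701475 substitutions/site.

0.70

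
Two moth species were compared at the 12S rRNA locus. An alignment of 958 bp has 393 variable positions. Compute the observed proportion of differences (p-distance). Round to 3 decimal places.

0.410

p = 393/958 = 0.410229… ≈ 0.410 (to 3 d.p.).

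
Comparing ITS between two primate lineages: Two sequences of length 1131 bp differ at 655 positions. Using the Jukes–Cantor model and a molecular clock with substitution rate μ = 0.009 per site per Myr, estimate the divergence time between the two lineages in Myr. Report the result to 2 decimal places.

p = 655/1131 ≈ 0.579134.
d = −(3/4) ln(1 − 4p/3) = −0.75 ln(1 − 0.772179) = −0.75 ln(0.227821)
  = −0.75 × (-1.479195) = 1.109396 substitutions/site.
Under a molecular clock d = 2μt, so t = d/(2μ) = 1.109396 / (2 × 0.009) = 61.63 Myr.

61.63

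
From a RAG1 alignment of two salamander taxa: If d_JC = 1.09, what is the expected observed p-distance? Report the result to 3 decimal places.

0.575

p = (3/4)(1 − e^(−4d/3)) = 0.75 × (1 − e^(-1.453333)) = 0.75 × (1 − 0.233790) = 0.574658.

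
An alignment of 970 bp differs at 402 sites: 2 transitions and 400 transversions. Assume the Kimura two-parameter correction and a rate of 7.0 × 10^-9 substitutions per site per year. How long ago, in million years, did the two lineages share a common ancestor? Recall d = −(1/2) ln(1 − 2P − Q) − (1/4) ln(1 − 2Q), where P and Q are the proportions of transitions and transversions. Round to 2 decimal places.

P = 2/970 ≈ 0.002062 and Q = 400/970 ≈ 0.412371.
Under the Kimura two-parameter model, d = −½ ln(1 − 2P − Q) − ¼ ln(1 − 2Q).
1 − 2P − Q = 0.583505, giving −½ ln(0.583505) = 0.269351.
1 − 2Q = 0.175258, giving −¼ ln(0.175258) = 0.435374.
d = 0.269351 + 0.435374 = 0.704725.
Under a molecular clock d = 2μt, so t = d/(2μ) = 0.704725 / (2 × 7.0 × 10^-9) = 50.34 million years.

50.34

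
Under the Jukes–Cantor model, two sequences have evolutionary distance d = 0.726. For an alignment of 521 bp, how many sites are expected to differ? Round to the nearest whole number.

Invert JC69: p = (3/4)(1 − e^(−4d/3)) = 0.75 × (1 − e^(-0.968)) = 0.75 × (1 − 0.379842) = 0.465119.
Expected differing sites = pL ≈ 0.465119 × 521 = 242.326999 ≈ 242.

242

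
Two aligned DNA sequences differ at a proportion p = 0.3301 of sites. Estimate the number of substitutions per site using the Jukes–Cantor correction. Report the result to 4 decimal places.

0.4350

d = −(3/4) ln(1 − 4p/3) = −0.75 ln(1 − 0.440133) = −0.75 ln(0.559867)
  = −0.75 × (-0.580056) = 0.435042 substitutions/site.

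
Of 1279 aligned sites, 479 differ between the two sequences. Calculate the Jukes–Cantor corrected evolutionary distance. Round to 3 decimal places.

0.519

p = 479/1279 ≈ 0.374511.
d = −(3/4) ln(1 − 4p/3) = −0.75 ln(1 − 0.499348) = −0.75 ln(0.500652)
  = −0.75 × (-0.691844) = 0.518883 substitutions/site.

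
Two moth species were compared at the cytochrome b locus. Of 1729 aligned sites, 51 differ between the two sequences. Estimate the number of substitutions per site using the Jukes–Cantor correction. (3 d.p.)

0.030

p = 51/1729 ≈ 0.029497.
d = −(3/4) ln(1 − 4p/3) = −0.75 ln(1 − 0.039329) = −0.75 ln(0.960671)
  = −0.75 × (-0.040123) = 0.030092 substitutions/site.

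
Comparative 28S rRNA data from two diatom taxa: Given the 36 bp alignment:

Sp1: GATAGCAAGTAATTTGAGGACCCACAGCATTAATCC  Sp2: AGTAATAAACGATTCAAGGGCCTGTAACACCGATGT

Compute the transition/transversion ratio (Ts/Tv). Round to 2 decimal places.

Transitions are A↔G and C↔T; transversions are all other mismatches.
Transitions: 18. Transversions: 1.
R = 18/1 = 18.00.

18.00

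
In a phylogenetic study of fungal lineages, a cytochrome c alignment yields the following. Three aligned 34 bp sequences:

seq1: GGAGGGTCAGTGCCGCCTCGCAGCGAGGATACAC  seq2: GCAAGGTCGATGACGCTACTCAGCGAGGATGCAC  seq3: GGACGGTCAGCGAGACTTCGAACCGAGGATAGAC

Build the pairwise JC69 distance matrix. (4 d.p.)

d(seq1,seq2) = 0.3265, d(seq1,seq3) = 0.3265, d(seq2,seq3) = 0.5347

seq1–seq2: 9/34 sites differ → p ≈ 0.264706, d = −0.75 ln(1 − 0.352941) = 0.326488 ≈ 0.3265.
seq1–seq3: 9/34 sites differ → p ≈ 0.264706, d = −0.75 ln(1 − 0.352941) = 0.326488 ≈ 0.3265.
seq2–seq3: 13/34 sites differ → p ≈ 0.382353, d = −0.75 ln(1 − 0.509804) = 0.534712 ≈ 0.5347.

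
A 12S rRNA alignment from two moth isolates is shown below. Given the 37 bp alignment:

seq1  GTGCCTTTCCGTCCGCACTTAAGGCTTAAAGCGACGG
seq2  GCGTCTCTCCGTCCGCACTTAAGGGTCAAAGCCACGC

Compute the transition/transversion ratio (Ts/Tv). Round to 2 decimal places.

1.33

Transitions are A↔G and C↔T; transversions are all other mismatches.
Transitions: 4. Transversions: 3.
R = 4/3 = 1.333333… ≈ 1.33 (to 2 d.p.).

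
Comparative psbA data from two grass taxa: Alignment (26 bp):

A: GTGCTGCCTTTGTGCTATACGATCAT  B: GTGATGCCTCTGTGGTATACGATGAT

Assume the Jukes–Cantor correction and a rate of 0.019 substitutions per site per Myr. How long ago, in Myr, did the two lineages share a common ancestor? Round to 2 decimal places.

4.53

The sequences differ at 4 of 26 sites (4, 10, 15, 24), so p = 4/26 ≈ 0.153846.
d = −(3/4) ln(1 − 4p/3) = −0.75 ln(1 − 0.205128) = −0.75 ln(0.794872)
  = −0.75 × (-0.229574) = 0.172181 substitutions/site.
Under a molecular clock d = 2μt, so t = d/(2μ) = 0.172181 / (2 × 0.019) = 4.53 Myr.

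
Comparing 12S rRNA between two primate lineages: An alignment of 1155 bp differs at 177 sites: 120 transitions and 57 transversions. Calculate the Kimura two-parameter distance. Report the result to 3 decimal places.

0.175

P = 120/1155 ≈ 0.103896 and Q = 57/1155 ≈ 0.049351.
Under the Kimura two-parameter model, d = −½ ln(1 − 2P − Q) − ¼ ln(1 − 2Q).
1 − 2P − Q = 0.742857, giving −½ ln(0.742857) = 0.148626.
1 − 2Q = 0.901298, giving −¼ ln(0.901298) = 0.025980.
d = 0.148626 + 0.025980 = 0.174606.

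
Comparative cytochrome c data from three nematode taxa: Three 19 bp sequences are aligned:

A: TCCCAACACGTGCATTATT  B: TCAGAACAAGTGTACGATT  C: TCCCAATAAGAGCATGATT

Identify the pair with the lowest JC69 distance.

A and C

A–B: 6/19 differ, p = 0.316, d = 0.410.
A–C: 4/19 differ, p = 0.211, d = 0.247.
B–C: 6/19 differ, p = 0.316, d = 0.410.
The smallest distance is between A and C.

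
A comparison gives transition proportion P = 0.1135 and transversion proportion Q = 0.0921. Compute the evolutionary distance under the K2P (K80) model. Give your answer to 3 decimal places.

Under the Kimura two-parameter model, d = −½ ln(1 − 2P − Q) − ¼ ln(1 − 2Q).
1 − 2P − Q = 0.6809, giving −½ ln(0.6809) = 0.192170.
1 − 2Q = 0.8158, giving −¼ ln(0.8158) = 0.050897.
d = 0.192170 + 0.050897 = 0.243067.

0.243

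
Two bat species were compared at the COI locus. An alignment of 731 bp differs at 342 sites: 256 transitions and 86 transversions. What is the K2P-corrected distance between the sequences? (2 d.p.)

0.92

P = 256/731 ≈ 0.350205 and Q = 86/731 ≈ 0.117647.
Under the Kimura two-parameter model, d = −½ ln(1 − 2P − Q) − ¼ ln(1 − 2Q).
1 − 2P − Q = 0.181943, giving −½ ln(0.181943) = 0.852031.
1 − 2Q = 0.764706, giving −¼ ln(0.764706) = 0.067066.
d = 0.852031 + 0.067066 = 0.919097.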